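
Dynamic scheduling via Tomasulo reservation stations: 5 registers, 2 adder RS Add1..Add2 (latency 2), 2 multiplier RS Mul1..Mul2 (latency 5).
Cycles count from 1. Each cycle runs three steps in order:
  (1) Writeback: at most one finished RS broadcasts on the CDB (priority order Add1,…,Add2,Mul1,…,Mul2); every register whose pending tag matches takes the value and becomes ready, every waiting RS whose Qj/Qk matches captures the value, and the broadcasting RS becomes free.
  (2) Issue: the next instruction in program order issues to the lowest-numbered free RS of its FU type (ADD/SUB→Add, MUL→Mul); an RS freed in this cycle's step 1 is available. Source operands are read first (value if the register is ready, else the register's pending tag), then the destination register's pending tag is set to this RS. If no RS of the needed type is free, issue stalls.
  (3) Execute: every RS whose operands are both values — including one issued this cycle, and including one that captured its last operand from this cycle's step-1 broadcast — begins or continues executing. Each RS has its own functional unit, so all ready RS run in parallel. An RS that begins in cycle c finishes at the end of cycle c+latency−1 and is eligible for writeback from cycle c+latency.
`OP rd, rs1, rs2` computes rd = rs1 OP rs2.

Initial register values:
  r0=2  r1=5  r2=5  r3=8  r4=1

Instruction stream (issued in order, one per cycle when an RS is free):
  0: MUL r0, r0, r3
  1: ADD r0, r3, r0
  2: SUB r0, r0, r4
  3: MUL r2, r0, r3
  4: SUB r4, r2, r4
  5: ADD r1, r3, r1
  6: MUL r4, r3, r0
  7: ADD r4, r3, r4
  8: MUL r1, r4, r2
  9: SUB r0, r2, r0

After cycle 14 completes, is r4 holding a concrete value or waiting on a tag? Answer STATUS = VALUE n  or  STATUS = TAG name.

STATUS = TAG Add2

  c1: issue MUL r0<-Mul1  regs: r0:Mul1,r1:5,r2:5,r3:8,r4:1
  c2: issue ADD r0<-Add1  regs: r0:Add1,r1:5,r2:5,r3:8,r4:1
  c3: issue SUB r0<-Add2  regs: r0:Add2,r1:5,r2:5,r3:8,r4:1
  c4: issue MUL r2<-Mul2  regs: r0:Add2,r1:5,r2:Mul2,r3:8,r4:1
  c5: stall  regs: r0:Add2,r1:5,r2:Mul2,r3:8,r4:1
  c6: CDB Mul1=16; stall  regs: r0:Add2,r1:5,r2:Mul2,r3:8,r4:1
  c7: stall  regs: r0:Add2,r1:5,r2:Mul2,r3:8,r4:1
  c8: CDB Add1=24; issue SUB r4<-Add1  regs: r0:Add2,r1:5,r2:Mul2,r3:8,r4:Add1
  c9: stall  regs: r0:Add2,r1:5,r2:Mul2,r3:8,r4:Add1
  c10: CDB Add2=23; issue ADD r1<-Add2  regs: r0:23,r1:Add2,r2:Mul2,r3:8,r4:Add1
  c11: issue MUL r4<-Mul1  regs: r0:23,r1:Add2,r2:Mul2,r3:8,r4:Mul1
  c12: CDB Add2=13; issue ADD r4<-Add2  regs: r0:23,r1:13,r2:Mul2,r3:8,r4:Add2
  c13: stall  regs: r0:23,r1:13,r2:Mul2,r3:8,r4:Add2
  c14: stall  regs: r0:23,r1:13,r2:Mul2,r3:8,r4:Add2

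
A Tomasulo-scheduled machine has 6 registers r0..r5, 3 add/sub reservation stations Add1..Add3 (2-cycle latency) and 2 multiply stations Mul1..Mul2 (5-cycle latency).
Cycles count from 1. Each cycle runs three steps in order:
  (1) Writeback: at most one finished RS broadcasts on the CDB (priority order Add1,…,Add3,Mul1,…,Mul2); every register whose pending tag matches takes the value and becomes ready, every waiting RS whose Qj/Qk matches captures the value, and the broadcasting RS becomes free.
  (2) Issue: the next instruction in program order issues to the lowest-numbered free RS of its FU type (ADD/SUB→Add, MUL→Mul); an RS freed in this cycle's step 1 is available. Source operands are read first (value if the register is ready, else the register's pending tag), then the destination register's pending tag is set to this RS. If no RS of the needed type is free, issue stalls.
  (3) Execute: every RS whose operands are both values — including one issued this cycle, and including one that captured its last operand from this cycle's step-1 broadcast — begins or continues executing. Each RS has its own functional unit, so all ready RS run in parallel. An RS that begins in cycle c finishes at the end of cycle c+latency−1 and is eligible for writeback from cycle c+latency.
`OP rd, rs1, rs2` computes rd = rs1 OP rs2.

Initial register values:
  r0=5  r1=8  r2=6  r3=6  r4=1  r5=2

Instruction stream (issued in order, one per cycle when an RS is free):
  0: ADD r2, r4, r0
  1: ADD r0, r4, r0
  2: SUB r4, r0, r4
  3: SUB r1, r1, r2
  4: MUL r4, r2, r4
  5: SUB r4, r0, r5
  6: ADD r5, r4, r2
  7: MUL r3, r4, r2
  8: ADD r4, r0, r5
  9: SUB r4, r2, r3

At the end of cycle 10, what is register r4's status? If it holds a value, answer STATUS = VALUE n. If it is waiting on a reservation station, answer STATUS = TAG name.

c1: issue ADD r2<-Add1 | r0:5,r1:8,r2:Add1,r3:6,r4:1,r5:2
c2: issue ADD r0<-Add2 | r0:Add2,r1:8,r2:Add1,r3:6,r4:1,r5:2
c3: CDB Add1=6; issue SUB r4<-Add1 | r0:Add2,r1:8,r2:6,r3:6,r4:Add1,r5:2
c4: CDB Add2=6; issue SUB r1<-Add2 | r0:6,r1:Add2,r2:6,r3:6,r4:Add1,r5:2
c5: issue MUL r4<-Mul1 | r0:6,r1:Add2,r2:6,r3:6,r4:Mul1,r5:2
c6: CDB Add1=5; issue SUB r4<-Add1 | r0:6,r1:Add2,r2:6,r3:6,r4:Add1,r5:2
c7: CDB Add2=2; issue ADD r5<-Add2 | r0:6,r1:2,r2:6,r3:6,r4:Add1,r5:Add2
c8: CDB Add1=4; issue MUL r3<-Mul2 | r0:6,r1:2,r2:6,r3:Mul2,r4:4,r5:Add2
c9: issue ADD r4<-Add1 | r0:6,r1:2,r2:6,r3:Mul2,r4:Add1,r5:Add2
c10: CDB Add2=10; issue SUB r4<-Add2 | r0:6,r1:2,r2:6,r3:Mul2,r4:Add2,r5:10

STATUS = TAG Add2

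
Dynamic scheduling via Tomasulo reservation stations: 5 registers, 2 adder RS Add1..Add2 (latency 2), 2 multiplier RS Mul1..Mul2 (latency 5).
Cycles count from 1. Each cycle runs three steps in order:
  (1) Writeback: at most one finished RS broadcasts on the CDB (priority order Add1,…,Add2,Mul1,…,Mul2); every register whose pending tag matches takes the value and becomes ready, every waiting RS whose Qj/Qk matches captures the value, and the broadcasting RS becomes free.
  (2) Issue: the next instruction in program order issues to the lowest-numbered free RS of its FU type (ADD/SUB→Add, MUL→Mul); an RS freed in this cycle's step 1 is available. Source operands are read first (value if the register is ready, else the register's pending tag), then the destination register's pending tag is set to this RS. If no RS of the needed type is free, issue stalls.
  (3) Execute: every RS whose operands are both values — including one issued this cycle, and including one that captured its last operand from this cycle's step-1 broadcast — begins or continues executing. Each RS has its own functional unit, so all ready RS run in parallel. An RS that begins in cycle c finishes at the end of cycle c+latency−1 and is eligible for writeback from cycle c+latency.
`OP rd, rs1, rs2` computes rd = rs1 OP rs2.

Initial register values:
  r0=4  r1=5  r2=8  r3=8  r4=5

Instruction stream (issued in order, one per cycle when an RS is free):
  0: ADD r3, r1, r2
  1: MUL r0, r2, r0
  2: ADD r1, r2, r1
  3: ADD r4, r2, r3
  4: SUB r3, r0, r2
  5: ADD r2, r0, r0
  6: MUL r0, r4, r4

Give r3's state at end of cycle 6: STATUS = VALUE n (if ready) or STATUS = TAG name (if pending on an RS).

STATUS = TAG Add1

cycle 1: issue ADD r3<-Add1 // r0:4,r1:5,r2:8,r3:Add1,r4:5
cycle 2: issue MUL r0<-Mul1 // r0:Mul1,r1:5,r2:8,r3:Add1,r4:5
cycle 3: CDB Add1=13; issue ADD r1<-Add1 // r0:Mul1,r1:Add1,r2:8,r3:13,r4:5
cycle 4: issue ADD r4<-Add2 // r0:Mul1,r1:Add1,r2:8,r3:13,r4:Add2
cycle 5: CDB Add1=13; issue SUB r3<-Add1 // r0:Mul1,r1:13,r2:8,r3:Add1,r4:Add2
cycle 6: CDB Add2=21; issue ADD r2<-Add2 // r0:Mul1,r1:13,r2:Add2,r3:Add1,r4:21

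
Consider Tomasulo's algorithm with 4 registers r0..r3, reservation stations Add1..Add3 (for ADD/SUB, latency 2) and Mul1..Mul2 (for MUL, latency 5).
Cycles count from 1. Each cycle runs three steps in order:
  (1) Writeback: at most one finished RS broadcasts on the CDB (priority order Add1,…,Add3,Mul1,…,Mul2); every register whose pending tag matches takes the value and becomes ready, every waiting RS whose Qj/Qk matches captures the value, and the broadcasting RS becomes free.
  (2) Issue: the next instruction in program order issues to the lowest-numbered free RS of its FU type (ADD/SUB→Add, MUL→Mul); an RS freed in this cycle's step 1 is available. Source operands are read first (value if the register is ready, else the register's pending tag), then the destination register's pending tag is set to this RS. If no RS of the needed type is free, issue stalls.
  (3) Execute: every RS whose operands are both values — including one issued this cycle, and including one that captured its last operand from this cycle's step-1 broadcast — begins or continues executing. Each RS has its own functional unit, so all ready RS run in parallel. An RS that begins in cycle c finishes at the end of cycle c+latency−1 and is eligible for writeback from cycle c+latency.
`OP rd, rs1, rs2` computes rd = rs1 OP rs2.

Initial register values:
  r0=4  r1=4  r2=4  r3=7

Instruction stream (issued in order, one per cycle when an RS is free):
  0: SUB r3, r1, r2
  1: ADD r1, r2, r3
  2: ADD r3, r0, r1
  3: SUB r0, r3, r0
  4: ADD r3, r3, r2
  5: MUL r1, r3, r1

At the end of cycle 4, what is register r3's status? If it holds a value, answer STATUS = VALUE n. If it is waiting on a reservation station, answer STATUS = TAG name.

STATUS = TAG Add1

cycle 1: issue SUB r3<-Add1 // r0:4,r1:4,r2:4,r3:Add1
cycle 2: issue ADD r1<-Add2 // r0:4,r1:Add2,r2:4,r3:Add1
cycle 3: CDB Add1=0; issue ADD r3<-Add1 // r0:4,r1:Add2,r2:4,r3:Add1
cycle 4: issue SUB r0<-Add3 // r0:Add3,r1:Add2,r2:4,r3:Add1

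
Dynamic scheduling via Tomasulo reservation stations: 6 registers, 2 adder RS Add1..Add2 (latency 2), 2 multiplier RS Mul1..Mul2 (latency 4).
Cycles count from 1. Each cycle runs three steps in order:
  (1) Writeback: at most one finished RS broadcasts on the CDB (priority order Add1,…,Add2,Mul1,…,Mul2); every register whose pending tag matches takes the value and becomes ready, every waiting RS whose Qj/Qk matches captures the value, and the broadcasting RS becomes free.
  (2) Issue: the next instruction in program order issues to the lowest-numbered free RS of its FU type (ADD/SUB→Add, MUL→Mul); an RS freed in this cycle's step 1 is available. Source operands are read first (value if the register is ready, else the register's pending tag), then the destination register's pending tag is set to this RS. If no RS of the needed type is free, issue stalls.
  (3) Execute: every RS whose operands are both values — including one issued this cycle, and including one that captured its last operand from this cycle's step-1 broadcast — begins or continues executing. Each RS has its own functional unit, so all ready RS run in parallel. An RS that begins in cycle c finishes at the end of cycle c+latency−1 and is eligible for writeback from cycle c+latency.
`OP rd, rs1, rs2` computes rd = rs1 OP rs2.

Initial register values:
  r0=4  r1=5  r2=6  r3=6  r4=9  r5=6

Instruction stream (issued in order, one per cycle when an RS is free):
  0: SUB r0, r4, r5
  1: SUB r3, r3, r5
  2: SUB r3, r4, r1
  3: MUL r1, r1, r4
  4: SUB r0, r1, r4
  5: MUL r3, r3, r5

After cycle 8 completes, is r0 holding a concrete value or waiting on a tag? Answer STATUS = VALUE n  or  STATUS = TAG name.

cycle 1: issue SUB r0<-Add1 // r0:Add1,r1:5,r2:6,r3:6,r4:9,r5:6
cycle 2: issue SUB r3<-Add2 // r0:Add1,r1:5,r2:6,r3:Add2,r4:9,r5:6
cycle 3: CDB Add1=3; issue SUB r3<-Add1 // r0:3,r1:5,r2:6,r3:Add1,r4:9,r5:6
cycle 4: CDB Add2=0; issue MUL r1<-Mul1 // r0:3,r1:Mul1,r2:6,r3:Add1,r4:9,r5:6
cycle 5: CDB Add1=4; issue SUB r0<-Add1 // r0:Add1,r1:Mul1,r2:6,r3:4,r4:9,r5:6
cycle 6: issue MUL r3<-Mul2 // r0:Add1,r1:Mul1,r2:6,r3:Mul2,r4:9,r5:6
cycle 7: - // r0:Add1,r1:Mul1,r2:6,r3:Mul2,r4:9,r5:6
cycle 8: CDB Mul1=45 // r0:Add1,r1:45,r2:6,r3:Mul2,r4:9,r5:6

STATUS = TAG Add1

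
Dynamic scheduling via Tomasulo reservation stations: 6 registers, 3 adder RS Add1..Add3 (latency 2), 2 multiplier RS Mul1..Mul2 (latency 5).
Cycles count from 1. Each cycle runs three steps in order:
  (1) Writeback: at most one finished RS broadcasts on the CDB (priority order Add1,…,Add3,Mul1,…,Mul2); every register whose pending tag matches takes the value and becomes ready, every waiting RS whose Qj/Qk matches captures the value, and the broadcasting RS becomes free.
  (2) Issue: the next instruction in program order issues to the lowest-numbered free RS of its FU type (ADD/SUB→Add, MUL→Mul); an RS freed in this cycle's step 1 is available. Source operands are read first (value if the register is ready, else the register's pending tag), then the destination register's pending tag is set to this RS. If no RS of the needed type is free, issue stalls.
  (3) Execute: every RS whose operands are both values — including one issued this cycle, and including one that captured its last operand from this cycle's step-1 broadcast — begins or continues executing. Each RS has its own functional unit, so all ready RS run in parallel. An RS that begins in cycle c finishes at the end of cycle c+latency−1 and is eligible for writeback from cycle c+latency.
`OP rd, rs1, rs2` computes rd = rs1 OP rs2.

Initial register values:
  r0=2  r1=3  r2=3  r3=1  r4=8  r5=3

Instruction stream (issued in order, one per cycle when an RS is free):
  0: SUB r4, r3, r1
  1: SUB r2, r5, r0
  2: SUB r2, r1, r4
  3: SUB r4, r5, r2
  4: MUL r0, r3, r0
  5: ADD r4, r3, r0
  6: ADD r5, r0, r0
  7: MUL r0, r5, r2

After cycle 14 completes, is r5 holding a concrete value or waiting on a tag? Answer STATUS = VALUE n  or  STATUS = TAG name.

c1: issue SUB r4<-Add1 | r0:2,r1:3,r2:3,r3:1,r4:Add1,r5:3
c2: issue SUB r2<-Add2 | r0:2,r1:3,r2:Add2,r3:1,r4:Add1,r5:3
c3: CDB Add1=-2; issue SUB r2<-Add1 | r0:2,r1:3,r2:Add1,r3:1,r4:-2,r5:3
c4: CDB Add2=1; issue SUB r4<-Add2 | r0:2,r1:3,r2:Add1,r3:1,r4:Add2,r5:3
c5: CDB Add1=5; issue MUL r0<-Mul1 | r0:Mul1,r1:3,r2:5,r3:1,r4:Add2,r5:3
c6: issue ADD r4<-Add1 | r0:Mul1,r1:3,r2:5,r3:1,r4:Add1,r5:3
c7: CDB Add2=-2; issue ADD r5<-Add2 | r0:Mul1,r1:3,r2:5,r3:1,r4:Add1,r5:Add2
c8: issue MUL r0<-Mul2 | r0:Mul2,r1:3,r2:5,r3:1,r4:Add1,r5:Add2
c9: - | r0:Mul2,r1:3,r2:5,r3:1,r4:Add1,r5:Add2
c10: CDB Mul1=2 | r0:Mul2,r1:3,r2:5,r3:1,r4:Add1,r5:Add2
c11: - | r0:Mul2,r1:3,r2:5,r3:1,r4:Add1,r5:Add2
c12: CDB Add1=3 | r0:Mul2,r1:3,r2:5,r3:1,r4:3,r5:Add2
c13: CDB Add2=4 | r0:Mul2,r1:3,r2:5,r3:1,r4:3,r5:4
c14: - | r0:Mul2,r1:3,r2:5,r3:1,r4:3,r5:4

STATUS = VALUE 4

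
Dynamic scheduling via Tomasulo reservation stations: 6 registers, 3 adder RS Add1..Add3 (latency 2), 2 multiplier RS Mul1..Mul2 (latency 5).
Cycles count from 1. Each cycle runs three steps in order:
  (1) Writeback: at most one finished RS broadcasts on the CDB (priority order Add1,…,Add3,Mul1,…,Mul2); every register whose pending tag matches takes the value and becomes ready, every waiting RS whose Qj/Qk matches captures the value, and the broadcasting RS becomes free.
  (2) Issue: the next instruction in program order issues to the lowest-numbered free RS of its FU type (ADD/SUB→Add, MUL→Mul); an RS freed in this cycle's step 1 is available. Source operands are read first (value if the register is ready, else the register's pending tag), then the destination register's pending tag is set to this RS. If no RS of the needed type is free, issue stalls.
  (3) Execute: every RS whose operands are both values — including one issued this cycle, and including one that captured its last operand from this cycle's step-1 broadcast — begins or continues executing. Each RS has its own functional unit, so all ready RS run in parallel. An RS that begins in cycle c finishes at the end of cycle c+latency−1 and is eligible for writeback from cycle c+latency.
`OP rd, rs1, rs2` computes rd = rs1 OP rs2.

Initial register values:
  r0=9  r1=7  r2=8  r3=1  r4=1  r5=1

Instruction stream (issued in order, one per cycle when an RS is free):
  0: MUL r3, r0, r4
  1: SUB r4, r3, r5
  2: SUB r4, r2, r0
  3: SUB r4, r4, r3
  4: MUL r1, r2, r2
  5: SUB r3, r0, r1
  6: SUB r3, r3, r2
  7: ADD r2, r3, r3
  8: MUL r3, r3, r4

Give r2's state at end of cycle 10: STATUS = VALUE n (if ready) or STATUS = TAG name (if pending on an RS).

STATUS = TAG Add3

c1: issue MUL r3<-Mul1 | r0:9,r1:7,r2:8,r3:Mul1,r4:1,r5:1
c2: issue SUB r4<-Add1 | r0:9,r1:7,r2:8,r3:Mul1,r4:Add1,r5:1
c3: issue SUB r4<-Add2 | r0:9,r1:7,r2:8,r3:Mul1,r4:Add2,r5:1
c4: issue SUB r4<-Add3 | r0:9,r1:7,r2:8,r3:Mul1,r4:Add3,r5:1
c5: CDB Add2=-1; issue MUL r1<-Mul2 | r0:9,r1:Mul2,r2:8,r3:Mul1,r4:Add3,r5:1
c6: CDB Mul1=9; issue SUB r3<-Add2 | r0:9,r1:Mul2,r2:8,r3:Add2,r4:Add3,r5:1
c7: stall | r0:9,r1:Mul2,r2:8,r3:Add2,r4:Add3,r5:1
c8: CDB Add1=8; issue SUB r3<-Add1 | r0:9,r1:Mul2,r2:8,r3:Add1,r4:Add3,r5:1
c9: CDB Add3=-10; issue ADD r2<-Add3 | r0:9,r1:Mul2,r2:Add3,r3:Add1,r4:-10,r5:1
c10: CDB Mul2=64; issue MUL r3<-Mul1 | r0:9,r1:64,r2:Add3,r3:Mul1,r4:-10,r5:1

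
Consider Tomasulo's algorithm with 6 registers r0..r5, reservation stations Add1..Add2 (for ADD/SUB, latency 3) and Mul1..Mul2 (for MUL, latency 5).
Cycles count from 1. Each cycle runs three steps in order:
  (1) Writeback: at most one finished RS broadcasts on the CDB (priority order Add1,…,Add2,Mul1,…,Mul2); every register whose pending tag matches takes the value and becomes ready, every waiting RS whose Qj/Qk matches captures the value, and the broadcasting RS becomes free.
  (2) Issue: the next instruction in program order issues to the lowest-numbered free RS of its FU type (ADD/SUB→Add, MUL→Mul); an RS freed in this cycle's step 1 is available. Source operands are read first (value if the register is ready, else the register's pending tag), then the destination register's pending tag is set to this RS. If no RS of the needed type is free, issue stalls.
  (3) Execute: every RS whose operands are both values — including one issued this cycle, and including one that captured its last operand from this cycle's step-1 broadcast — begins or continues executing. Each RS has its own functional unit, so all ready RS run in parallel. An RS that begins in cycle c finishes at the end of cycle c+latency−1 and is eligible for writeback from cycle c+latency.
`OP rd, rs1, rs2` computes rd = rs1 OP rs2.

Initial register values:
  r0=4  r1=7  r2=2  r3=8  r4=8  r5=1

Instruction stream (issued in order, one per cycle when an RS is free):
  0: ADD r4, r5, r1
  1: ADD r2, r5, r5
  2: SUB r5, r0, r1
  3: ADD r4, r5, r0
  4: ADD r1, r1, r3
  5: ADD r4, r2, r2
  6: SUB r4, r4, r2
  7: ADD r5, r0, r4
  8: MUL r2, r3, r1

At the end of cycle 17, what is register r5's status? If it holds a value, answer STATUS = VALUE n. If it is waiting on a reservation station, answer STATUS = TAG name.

c1: issue ADD r4<-Add1 | r0:4,r1:7,r2:2,r3:8,r4:Add1,r5:1
c2: issue ADD r2<-Add2 | r0:4,r1:7,r2:Add2,r3:8,r4:Add1,r5:1
c3: stall | r0:4,r1:7,r2:Add2,r3:8,r4:Add1,r5:1
c4: CDB Add1=8; issue SUB r5<-Add1 | r0:4,r1:7,r2:Add2,r3:8,r4:8,r5:Add1
c5: CDB Add2=2; issue ADD r4<-Add2 | r0:4,r1:7,r2:2,r3:8,r4:Add2,r5:Add1
c6: stall | r0:4,r1:7,r2:2,r3:8,r4:Add2,r5:Add1
c7: CDB Add1=-3; issue ADD r1<-Add1 | r0:4,r1:Add1,r2:2,r3:8,r4:Add2,r5:-3
c8: stall | r0:4,r1:Add1,r2:2,r3:8,r4:Add2,r5:-3
c9: stall | r0:4,r1:Add1,r2:2,r3:8,r4:Add2,r5:-3
c10: CDB Add1=15; issue ADD r4<-Add1 | r0:4,r1:15,r2:2,r3:8,r4:Add1,r5:-3
c11: CDB Add2=1; issue SUB r4<-Add2 | r0:4,r1:15,r2:2,r3:8,r4:Add2,r5:-3
c12: stall | r0:4,r1:15,r2:2,r3:8,r4:Add2,r5:-3
c13: CDB Add1=4; issue ADD r5<-Add1 | r0:4,r1:15,r2:2,r3:8,r4:Add2,r5:Add1
c14: issue MUL r2<-Mul1 | r0:4,r1:15,r2:Mul1,r3:8,r4:Add2,r5:Add1
c15: - | r0:4,r1:15,r2:Mul1,r3:8,r4:Add2,r5:Add1
c16: CDB Add2=2 | r0:4,r1:15,r2:Mul1,r3:8,r4:2,r5:Add1
c17: - | r0:4,r1:15,r2:Mul1,r3:8,r4:2,r5:Add1

STATUS = TAG Add1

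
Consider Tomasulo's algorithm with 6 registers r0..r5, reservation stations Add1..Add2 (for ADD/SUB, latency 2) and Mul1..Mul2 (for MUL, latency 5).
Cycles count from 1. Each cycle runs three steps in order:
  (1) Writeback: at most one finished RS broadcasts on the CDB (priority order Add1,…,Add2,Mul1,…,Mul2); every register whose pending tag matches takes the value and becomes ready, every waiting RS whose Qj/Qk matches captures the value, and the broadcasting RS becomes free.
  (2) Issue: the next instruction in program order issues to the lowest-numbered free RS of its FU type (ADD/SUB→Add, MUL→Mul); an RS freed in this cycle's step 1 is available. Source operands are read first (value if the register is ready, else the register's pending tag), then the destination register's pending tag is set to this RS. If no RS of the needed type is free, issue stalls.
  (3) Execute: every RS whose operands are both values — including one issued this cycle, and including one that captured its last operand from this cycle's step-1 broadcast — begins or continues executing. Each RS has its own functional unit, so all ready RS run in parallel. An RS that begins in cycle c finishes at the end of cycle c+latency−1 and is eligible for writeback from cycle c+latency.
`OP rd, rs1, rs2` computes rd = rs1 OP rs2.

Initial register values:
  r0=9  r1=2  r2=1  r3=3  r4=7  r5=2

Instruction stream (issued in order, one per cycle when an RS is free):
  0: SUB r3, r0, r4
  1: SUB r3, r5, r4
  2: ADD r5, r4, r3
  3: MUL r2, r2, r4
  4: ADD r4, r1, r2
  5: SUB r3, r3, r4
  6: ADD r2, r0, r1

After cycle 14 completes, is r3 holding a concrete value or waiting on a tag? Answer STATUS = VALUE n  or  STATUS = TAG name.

  c1: issue SUB r3<-Add1  regs: r0:9,r1:2,r2:1,r3:Add1,r4:7,r5:2
  c2: issue SUB r3<-Add2  regs: r0:9,r1:2,r2:1,r3:Add2,r4:7,r5:2
  c3: CDB Add1=2; issue ADD r5<-Add1  regs: r0:9,r1:2,r2:1,r3:Add2,r4:7,r5:Add1
  c4: CDB Add2=-5; issue MUL r2<-Mul1  regs: r0:9,r1:2,r2:Mul1,r3:-5,r4:7,r5:Add1
  c5: issue ADD r4<-Add2  regs: r0:9,r1:2,r2:Mul1,r3:-5,r4:Add2,r5:Add1
  c6: CDB Add1=2; issue SUB r3<-Add1  regs: r0:9,r1:2,r2:Mul1,r3:Add1,r4:Add2,r5:2
  c7: stall  regs: r0:9,r1:2,r2:Mul1,r3:Add1,r4:Add2,r5:2
  c8: stall  regs: r0:9,r1:2,r2:Mul1,r3:Add1,r4:Add2,r5:2
  c9: CDB Mul1=7; stall  regs: r0:9,r1:2,r2:7,r3:Add1,r4:Add2,r5:2
  c10: stall  regs: r0:9,r1:2,r2:7,r3:Add1,r4:Add2,r5:2
  c11: CDB Add2=9; issue ADD r2<-Add2  regs: r0:9,r1:2,r2:Add2,r3:Add1,r4:9,r5:2
  c12: -  regs: r0:9,r1:2,r2:Add2,r3:Add1,r4:9,r5:2
  c13: CDB Add1=-14  regs: r0:9,r1:2,r2:Add2,r3:-14,r4:9,r5:2
  c14: CDB Add2=11  regs: r0:9,r1:2,r2:11,r3:-14,r4:9,r5:2

STATUS = VALUE -14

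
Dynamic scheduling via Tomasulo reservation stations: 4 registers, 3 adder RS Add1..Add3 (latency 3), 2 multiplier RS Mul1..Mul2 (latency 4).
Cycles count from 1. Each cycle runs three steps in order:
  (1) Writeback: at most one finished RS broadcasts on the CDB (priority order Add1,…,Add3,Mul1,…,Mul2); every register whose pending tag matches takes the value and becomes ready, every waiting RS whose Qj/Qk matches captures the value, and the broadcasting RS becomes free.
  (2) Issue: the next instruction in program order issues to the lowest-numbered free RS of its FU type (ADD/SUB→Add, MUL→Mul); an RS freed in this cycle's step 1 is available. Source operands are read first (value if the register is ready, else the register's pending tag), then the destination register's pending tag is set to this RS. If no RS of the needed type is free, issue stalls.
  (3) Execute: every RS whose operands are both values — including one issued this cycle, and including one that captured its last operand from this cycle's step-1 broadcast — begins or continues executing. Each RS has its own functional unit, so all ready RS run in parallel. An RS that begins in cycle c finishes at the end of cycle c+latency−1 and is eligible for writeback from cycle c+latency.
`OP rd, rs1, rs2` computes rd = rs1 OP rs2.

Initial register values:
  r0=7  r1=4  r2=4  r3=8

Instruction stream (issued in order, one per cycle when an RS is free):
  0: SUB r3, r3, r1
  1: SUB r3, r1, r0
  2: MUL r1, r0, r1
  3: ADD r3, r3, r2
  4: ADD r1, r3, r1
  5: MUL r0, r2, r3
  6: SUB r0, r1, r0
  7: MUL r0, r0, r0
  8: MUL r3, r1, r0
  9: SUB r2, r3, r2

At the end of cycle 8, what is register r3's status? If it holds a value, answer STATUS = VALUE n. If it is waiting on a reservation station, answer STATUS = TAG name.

STATUS = VALUE 1

cycle 1: issue SUB r3<-Add1 // r0:7,r1:4,r2:4,r3:Add1
cycle 2: issue SUB r3<-Add2 // r0:7,r1:4,r2:4,r3:Add2
cycle 3: issue MUL r1<-Mul1 // r0:7,r1:Mul1,r2:4,r3:Add2
cycle 4: CDB Add1=4; issue ADD r3<-Add1 // r0:7,r1:Mul1,r2:4,r3:Add1
cycle 5: CDB Add2=-3; issue ADD r1<-Add2 // r0:7,r1:Add2,r2:4,r3:Add1
cycle 6: issue MUL r0<-Mul2 // r0:Mul2,r1:Add2,r2:4,r3:Add1
cycle 7: CDB Mul1=28; issue SUB r0<-Add3 // r0:Add3,r1:Add2,r2:4,r3:Add1
cycle 8: CDB Add1=1; issue MUL r0<-Mul1 // r0:Mul1,r1:Add2,r2:4,r3:1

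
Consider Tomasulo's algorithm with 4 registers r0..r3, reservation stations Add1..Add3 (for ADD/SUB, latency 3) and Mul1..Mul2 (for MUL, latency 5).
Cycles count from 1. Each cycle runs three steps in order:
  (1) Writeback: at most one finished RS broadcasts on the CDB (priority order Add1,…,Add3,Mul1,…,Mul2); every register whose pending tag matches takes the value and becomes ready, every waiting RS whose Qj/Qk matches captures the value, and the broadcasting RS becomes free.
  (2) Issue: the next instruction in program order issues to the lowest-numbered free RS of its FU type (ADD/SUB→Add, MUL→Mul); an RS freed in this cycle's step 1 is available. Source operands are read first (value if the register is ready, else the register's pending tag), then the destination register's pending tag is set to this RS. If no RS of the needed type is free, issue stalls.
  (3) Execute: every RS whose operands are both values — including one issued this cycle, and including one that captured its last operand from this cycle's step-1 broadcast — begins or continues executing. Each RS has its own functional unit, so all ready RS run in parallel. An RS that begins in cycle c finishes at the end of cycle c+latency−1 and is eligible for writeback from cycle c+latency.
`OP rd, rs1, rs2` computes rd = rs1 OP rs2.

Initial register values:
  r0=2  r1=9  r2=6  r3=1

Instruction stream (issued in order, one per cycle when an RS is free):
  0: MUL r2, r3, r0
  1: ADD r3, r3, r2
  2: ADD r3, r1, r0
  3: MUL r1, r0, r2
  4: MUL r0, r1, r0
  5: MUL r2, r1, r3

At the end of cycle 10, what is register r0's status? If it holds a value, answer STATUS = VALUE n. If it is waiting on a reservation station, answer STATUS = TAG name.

STATUS = TAG Mul1

  c1: issue MUL r2<-Mul1  regs: r0:2,r1:9,r2:Mul1,r3:1
  c2: issue ADD r3<-Add1  regs: r0:2,r1:9,r2:Mul1,r3:Add1
  c3: issue ADD r3<-Add2  regs: r0:2,r1:9,r2:Mul1,r3:Add2
  c4: issue MUL r1<-Mul2  regs: r0:2,r1:Mul2,r2:Mul1,r3:Add2
  c5: stall  regs: r0:2,r1:Mul2,r2:Mul1,r3:Add2
  c6: CDB Add2=11; stall  regs: r0:2,r1:Mul2,r2:Mul1,r3:11
  c7: CDB Mul1=2; issue MUL r0<-Mul1  regs: r0:Mul1,r1:Mul2,r2:2,r3:11
  c8: stall  regs: r0:Mul1,r1:Mul2,r2:2,r3:11
  c9: stall  regs: r0:Mul1,r1:Mul2,r2:2,r3:11
  c10: CDB Add1=3; stall  regs: r0:Mul1,r1:Mul2,r2:2,r3:11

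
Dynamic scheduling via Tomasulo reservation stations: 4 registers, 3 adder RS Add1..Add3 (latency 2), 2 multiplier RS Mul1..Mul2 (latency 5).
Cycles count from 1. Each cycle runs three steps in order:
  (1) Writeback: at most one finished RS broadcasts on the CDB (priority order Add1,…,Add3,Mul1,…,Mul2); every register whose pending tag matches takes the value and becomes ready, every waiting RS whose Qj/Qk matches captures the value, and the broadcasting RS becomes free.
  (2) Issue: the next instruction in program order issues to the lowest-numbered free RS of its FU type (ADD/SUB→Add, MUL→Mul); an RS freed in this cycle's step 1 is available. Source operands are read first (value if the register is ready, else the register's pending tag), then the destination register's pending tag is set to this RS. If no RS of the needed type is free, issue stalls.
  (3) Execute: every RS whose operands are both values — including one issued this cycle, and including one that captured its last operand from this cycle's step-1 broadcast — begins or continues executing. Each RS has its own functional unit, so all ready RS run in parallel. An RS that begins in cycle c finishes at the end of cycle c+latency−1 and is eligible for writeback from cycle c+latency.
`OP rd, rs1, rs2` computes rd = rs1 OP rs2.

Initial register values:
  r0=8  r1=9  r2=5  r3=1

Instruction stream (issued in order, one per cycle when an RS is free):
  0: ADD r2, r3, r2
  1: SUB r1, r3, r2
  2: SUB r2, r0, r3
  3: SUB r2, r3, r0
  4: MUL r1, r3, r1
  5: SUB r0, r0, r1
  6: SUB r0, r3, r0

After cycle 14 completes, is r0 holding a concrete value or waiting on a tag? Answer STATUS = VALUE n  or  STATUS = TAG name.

c1: issue ADD r2<-Add1 | r0:8,r1:9,r2:Add1,r3:1
c2: issue SUB r1<-Add2 | r0:8,r1:Add2,r2:Add1,r3:1
c3: CDB Add1=6; issue SUB r2<-Add1 | r0:8,r1:Add2,r2:Add1,r3:1
c4: issue SUB r2<-Add3 | r0:8,r1:Add2,r2:Add3,r3:1
c5: CDB Add1=7; issue MUL r1<-Mul1 | r0:8,r1:Mul1,r2:Add3,r3:1
c6: CDB Add2=-5; issue SUB r0<-Add1 | r0:Add1,r1:Mul1,r2:Add3,r3:1
c7: CDB Add3=-7; issue SUB r0<-Add2 | r0:Add2,r1:Mul1,r2:-7,r3:1
c8: - | r0:Add2,r1:Mul1,r2:-7,r3:1
c9: - | r0:Add2,r1:Mul1,r2:-7,r3:1
c10: - | r0:Add2,r1:Mul1,r2:-7,r3:1
c11: CDB Mul1=-5 | r0:Add2,r1:-5,r2:-7,r3:1
c12: - | r0:Add2,r1:-5,r2:-7,r3:1
c13: CDB Add1=13 | r0:Add2,r1:-5,r2:-7,r3:1
c14: - | r0:Add2,r1:-5,r2:-7,r3:1

STATUS = TAG Add2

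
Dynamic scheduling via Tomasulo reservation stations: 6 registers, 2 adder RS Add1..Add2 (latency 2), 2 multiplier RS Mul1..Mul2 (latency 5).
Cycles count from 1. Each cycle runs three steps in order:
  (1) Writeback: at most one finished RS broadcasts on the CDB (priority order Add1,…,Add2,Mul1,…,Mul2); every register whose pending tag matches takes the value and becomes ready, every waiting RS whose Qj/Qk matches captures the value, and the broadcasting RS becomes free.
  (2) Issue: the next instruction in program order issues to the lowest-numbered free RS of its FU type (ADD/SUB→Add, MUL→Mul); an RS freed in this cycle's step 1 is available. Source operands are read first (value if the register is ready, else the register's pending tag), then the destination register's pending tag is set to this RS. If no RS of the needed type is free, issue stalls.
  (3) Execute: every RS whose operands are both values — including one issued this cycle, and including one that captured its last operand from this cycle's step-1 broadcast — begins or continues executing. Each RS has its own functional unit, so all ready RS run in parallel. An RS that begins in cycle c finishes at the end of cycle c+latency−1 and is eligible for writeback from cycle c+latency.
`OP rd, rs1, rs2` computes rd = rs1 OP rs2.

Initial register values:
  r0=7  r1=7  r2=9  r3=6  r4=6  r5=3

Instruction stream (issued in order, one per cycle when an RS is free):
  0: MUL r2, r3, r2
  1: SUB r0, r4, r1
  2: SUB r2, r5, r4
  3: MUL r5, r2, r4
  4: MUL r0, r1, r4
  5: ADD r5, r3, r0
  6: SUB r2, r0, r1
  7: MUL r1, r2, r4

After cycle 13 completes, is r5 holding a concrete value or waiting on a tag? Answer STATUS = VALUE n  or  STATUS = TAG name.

STATUS = VALUE 48

cycle 1: issue MUL r2<-Mul1 // r0:7,r1:7,r2:Mul1,r3:6,r4:6,r5:3
cycle 2: issue SUB r0<-Add1 // r0:Add1,r1:7,r2:Mul1,r3:6,r4:6,r5:3
cycle 3: issue SUB r2<-Add2 // r0:Add1,r1:7,r2:Add2,r3:6,r4:6,r5:3
cycle 4: CDB Add1=-1; issue MUL r5<-Mul2 // r0:-1,r1:7,r2:Add2,r3:6,r4:6,r5:Mul2
cycle 5: CDB Add2=-3; stall // r0:-1,r1:7,r2:-3,r3:6,r4:6,r5:Mul2
cycle 6: CDB Mul1=54; issue MUL r0<-Mul1 // r0:Mul1,r1:7,r2:-3,r3:6,r4:6,r5:Mul2
cycle 7: issue ADD r5<-Add1 // r0:Mul1,r1:7,r2:-3,r3:6,r4:6,r5:Add1
cycle 8: issue SUB r2<-Add2 // r0:Mul1,r1:7,r2:Add2,r3:6,r4:6,r5:Add1
cycle 9: stall // r0:Mul1,r1:7,r2:Add2,r3:6,r4:6,r5:Add1
cycle 10: CDB Mul2=-18; issue MUL r1<-Mul2 // r0:Mul1,r1:Mul2,r2:Add2,r3:6,r4:6,r5:Add1
cycle 11: CDB Mul1=42 // r0:42,r1:Mul2,r2:Add2,r3:6,r4:6,r5:Add1
cycle 12: - // r0:42,r1:Mul2,r2:Add2,r3:6,r4:6,r5:Add1
cycle 13: CDB Add1=48 // r0:42,r1:Mul2,r2:Add2,r3:6,r4:6,r5:48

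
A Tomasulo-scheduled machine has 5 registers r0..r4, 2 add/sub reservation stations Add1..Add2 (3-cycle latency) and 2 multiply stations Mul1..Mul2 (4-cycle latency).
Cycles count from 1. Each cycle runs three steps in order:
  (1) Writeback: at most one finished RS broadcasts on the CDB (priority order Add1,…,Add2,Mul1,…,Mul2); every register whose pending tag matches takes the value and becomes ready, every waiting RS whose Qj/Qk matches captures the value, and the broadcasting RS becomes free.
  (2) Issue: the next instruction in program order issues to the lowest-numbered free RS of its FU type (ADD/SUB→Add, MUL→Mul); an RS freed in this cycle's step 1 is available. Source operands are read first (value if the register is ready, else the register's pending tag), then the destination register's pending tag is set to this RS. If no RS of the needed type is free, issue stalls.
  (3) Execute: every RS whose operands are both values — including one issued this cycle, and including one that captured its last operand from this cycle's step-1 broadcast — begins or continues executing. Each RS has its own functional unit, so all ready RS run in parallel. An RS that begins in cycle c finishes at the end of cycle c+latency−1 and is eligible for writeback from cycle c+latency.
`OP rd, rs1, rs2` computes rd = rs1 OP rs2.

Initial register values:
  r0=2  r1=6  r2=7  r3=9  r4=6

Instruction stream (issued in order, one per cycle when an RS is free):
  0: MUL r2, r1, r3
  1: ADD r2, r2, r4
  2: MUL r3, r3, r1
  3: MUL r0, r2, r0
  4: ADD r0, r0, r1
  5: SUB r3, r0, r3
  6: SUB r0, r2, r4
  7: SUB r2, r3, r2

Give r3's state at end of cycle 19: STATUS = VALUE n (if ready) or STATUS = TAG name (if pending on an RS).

c1: issue MUL r2<-Mul1 | r0:2,r1:6,r2:Mul1,r3:9,r4:6
c2: issue ADD r2<-Add1 | r0:2,r1:6,r2:Add1,r3:9,r4:6
c3: issue MUL r3<-Mul2 | r0:2,r1:6,r2:Add1,r3:Mul2,r4:6
c4: stall | r0:2,r1:6,r2:Add1,r3:Mul2,r4:6
c5: CDB Mul1=54; issue MUL r0<-Mul1 | r0:Mul1,r1:6,r2:Add1,r3:Mul2,r4:6
c6: issue ADD r0<-Add2 | r0:Add2,r1:6,r2:Add1,r3:Mul2,r4:6
c7: CDB Mul2=54; stall | r0:Add2,r1:6,r2:Add1,r3:54,r4:6
c8: CDB Add1=60; issue SUB r3<-Add1 | r0:Add2,r1:6,r2:60,r3:Add1,r4:6
c9: stall | r0:Add2,r1:6,r2:60,r3:Add1,r4:6
c10: stall | r0:Add2,r1:6,r2:60,r3:Add1,r4:6
c11: stall | r0:Add2,r1:6,r2:60,r3:Add1,r4:6
c12: CDB Mul1=120; stall | r0:Add2,r1:6,r2:60,r3:Add1,r4:6
c13: stall | r0:Add2,r1:6,r2:60,r3:Add1,r4:6
c14: stall | r0:Add2,r1:6,r2:60,r3:Add1,r4:6
c15: CDB Add2=126; issue SUB r0<-Add2 | r0:Add2,r1:6,r2:60,r3:Add1,r4:6
c16: stall | r0:Add2,r1:6,r2:60,r3:Add1,r4:6
c17: stall | r0:Add2,r1:6,r2:60,r3:Add1,r4:6
c18: CDB Add1=72; issue SUB r2<-Add1 | r0:Add2,r1:6,r2:Add1,r3:72,r4:6
c19: CDB Add2=54 | r0:54,r1:6,r2:Add1,r3:72,r4:6

STATUS = VALUE 72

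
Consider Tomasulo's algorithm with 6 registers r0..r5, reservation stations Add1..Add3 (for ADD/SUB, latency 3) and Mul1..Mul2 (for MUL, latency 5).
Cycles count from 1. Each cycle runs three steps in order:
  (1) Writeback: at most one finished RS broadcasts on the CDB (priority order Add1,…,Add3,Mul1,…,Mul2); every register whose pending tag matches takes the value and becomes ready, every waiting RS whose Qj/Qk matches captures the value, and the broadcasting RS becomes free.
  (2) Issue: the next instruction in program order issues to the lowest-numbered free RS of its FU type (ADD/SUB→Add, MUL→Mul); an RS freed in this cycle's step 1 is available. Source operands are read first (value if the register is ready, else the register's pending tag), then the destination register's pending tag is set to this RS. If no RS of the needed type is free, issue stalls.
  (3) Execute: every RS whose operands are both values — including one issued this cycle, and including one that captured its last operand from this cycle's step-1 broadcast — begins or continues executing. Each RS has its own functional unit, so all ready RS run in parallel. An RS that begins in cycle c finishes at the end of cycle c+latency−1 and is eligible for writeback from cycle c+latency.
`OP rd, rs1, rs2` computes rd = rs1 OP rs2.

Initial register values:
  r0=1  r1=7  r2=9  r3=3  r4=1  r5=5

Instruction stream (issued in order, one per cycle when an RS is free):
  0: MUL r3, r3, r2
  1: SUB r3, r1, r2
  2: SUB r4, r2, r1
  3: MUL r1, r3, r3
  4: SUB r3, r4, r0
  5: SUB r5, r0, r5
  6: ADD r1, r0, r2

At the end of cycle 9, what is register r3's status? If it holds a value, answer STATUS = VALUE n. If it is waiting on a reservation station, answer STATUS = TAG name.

STATUS = VALUE 1

c1: issue MUL r3<-Mul1 | r0:1,r1:7,r2:9,r3:Mul1,r4:1,r5:5
c2: issue SUB r3<-Add1 | r0:1,r1:7,r2:9,r3:Add1,r4:1,r5:5
c3: issue SUB r4<-Add2 | r0:1,r1:7,r2:9,r3:Add1,r4:Add2,r5:5
c4: issue MUL r1<-Mul2 | r0:1,r1:Mul2,r2:9,r3:Add1,r4:Add2,r5:5
c5: CDB Add1=-2; issue SUB r3<-Add1 | r0:1,r1:Mul2,r2:9,r3:Add1,r4:Add2,r5:5
c6: CDB Add2=2; issue SUB r5<-Add2 | r0:1,r1:Mul2,r2:9,r3:Add1,r4:2,r5:Add2
c7: CDB Mul1=27; issue ADD r1<-Add3 | r0:1,r1:Add3,r2:9,r3:Add1,r4:2,r5:Add2
c8: - | r0:1,r1:Add3,r2:9,r3:Add1,r4:2,r5:Add2
c9: CDB Add1=1 | r0:1,r1:Add3,r2:9,r3:1,r4:2,r5:Add2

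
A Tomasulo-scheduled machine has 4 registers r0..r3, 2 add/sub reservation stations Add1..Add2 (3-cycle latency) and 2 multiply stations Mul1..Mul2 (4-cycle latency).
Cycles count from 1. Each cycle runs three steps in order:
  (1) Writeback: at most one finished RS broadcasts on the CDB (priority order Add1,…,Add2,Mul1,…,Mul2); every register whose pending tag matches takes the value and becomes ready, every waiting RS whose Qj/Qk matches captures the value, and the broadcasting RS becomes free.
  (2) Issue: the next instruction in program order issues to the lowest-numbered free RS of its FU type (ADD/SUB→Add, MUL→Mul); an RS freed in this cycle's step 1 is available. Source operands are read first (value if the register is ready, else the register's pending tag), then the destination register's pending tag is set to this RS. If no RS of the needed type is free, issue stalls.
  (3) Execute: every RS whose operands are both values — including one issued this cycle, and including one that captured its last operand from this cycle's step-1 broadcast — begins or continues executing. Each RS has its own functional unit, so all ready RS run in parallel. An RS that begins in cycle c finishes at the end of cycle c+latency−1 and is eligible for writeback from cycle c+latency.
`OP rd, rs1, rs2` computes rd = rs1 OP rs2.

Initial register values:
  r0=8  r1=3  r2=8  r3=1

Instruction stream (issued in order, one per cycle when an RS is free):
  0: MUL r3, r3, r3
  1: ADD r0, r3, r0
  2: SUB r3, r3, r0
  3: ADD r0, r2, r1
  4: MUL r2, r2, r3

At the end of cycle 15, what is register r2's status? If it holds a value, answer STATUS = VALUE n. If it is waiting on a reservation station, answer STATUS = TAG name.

STATUS = TAG Mul1

c1: issue MUL r3<-Mul1 | r0:8,r1:3,r2:8,r3:Mul1
c2: issue ADD r0<-Add1 | r0:Add1,r1:3,r2:8,r3:Mul1
c3: issue SUB r3<-Add2 | r0:Add1,r1:3,r2:8,r3:Add2
c4: stall | r0:Add1,r1:3,r2:8,r3:Add2
c5: CDB Mul1=1; stall | r0:Add1,r1:3,r2:8,r3:Add2
c6: stall | r0:Add1,r1:3,r2:8,r3:Add2
c7: stall | r0:Add1,r1:3,r2:8,r3:Add2
c8: CDB Add1=9; issue ADD r0<-Add1 | r0:Add1,r1:3,r2:8,r3:Add2
c9: issue MUL r2<-Mul1 | r0:Add1,r1:3,r2:Mul1,r3:Add2
c10: - | r0:Add1,r1:3,r2:Mul1,r3:Add2
c11: CDB Add1=11 | r0:11,r1:3,r2:Mul1,r3:Add2
c12: CDB Add2=-8 | r0:11,r1:3,r2:Mul1,r3:-8
c13: - | r0:11,r1:3,r2:Mul1,r3:-8
c14: - | r0:11,r1:3,r2:Mul1,r3:-8
c15: - | r0:11,r1:3,r2:Mul1,r3:-8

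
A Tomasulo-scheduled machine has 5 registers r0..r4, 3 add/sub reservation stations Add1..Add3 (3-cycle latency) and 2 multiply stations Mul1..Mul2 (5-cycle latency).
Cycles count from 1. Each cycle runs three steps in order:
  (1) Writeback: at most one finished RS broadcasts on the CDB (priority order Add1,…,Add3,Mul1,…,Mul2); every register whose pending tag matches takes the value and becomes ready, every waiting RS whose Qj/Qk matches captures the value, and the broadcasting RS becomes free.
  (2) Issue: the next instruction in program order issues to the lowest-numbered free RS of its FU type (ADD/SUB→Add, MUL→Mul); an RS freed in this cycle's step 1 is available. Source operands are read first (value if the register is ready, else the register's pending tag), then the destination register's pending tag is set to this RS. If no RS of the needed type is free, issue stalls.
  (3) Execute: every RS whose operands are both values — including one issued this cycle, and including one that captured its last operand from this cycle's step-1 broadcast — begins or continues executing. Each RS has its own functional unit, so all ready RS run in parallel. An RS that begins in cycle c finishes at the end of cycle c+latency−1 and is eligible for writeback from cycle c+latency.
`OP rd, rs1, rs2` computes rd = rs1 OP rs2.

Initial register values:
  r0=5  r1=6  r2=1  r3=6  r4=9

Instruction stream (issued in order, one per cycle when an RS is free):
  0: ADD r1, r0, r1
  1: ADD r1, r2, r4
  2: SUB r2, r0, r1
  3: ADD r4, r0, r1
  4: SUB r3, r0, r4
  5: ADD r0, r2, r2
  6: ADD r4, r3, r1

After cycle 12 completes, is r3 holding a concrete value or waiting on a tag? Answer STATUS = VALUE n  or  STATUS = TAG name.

STATUS = VALUE -10

  c1: issue ADD r1<-Add1  regs: r0:5,r1:Add1,r2:1,r3:6,r4:9
  c2: issue ADD r1<-Add2  regs: r0:5,r1:Add2,r2:1,r3:6,r4:9
  c3: issue SUB r2<-Add3  regs: r0:5,r1:Add2,r2:Add3,r3:6,r4:9
  c4: CDB Add1=11; issue ADD r4<-Add1  regs: r0:5,r1:Add2,r2:Add3,r3:6,r4:Add1
  c5: CDB Add2=10; issue SUB r3<-Add2  regs: r0:5,r1:10,r2:Add3,r3:Add2,r4:Add1
  c6: stall  regs: r0:5,r1:10,r2:Add3,r3:Add2,r4:Add1
  c7: stall  regs: r0:5,r1:10,r2:Add3,r3:Add2,r4:Add1
  c8: CDB Add1=15; issue ADD r0<-Add1  regs: r0:Add1,r1:10,r2:Add3,r3:Add2,r4:15
  c9: CDB Add3=-5; issue ADD r4<-Add3  regs: r0:Add1,r1:10,r2:-5,r3:Add2,r4:Add3
  c10: -  regs: r0:Add1,r1:10,r2:-5,r3:Add2,r4:Add3
  c11: CDB Add2=-10  regs: r0:Add1,r1:10,r2:-5,r3:-10,r4:Add3
  c12: CDB Add1=-10  regs: r0:-10,r1:10,r2:-5,r3:-10,r4:Add3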